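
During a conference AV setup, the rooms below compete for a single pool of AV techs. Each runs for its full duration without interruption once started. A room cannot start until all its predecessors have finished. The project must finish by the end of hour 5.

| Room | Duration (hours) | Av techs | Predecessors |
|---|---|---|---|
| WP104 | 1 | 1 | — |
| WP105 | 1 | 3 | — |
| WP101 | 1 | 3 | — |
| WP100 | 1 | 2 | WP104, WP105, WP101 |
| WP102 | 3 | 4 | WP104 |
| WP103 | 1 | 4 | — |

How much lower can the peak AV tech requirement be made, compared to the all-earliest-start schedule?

Early-start peak: h1:11  h2:6  h3:4  h4:4  h5:0 ⇒ 11.
Leveled (WP104@1, WP105@2, WP101@2, WP100@3, WP102@3, WP103@1): h1:5  h2:6  h3:6  h4:4  h5:4 ⇒ 6.
Reduction 11 − 6 = 5.

5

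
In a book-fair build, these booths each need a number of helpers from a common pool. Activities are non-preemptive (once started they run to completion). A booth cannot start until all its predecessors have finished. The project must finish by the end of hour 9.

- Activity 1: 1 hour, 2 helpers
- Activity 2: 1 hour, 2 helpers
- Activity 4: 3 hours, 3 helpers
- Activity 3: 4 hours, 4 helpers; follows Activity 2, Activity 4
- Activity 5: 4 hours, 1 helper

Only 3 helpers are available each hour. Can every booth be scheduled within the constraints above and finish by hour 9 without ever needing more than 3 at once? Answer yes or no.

no

Total helper-hours = 33; over 9 hours the average is 33/9 > 3, so some hour must exceed 3.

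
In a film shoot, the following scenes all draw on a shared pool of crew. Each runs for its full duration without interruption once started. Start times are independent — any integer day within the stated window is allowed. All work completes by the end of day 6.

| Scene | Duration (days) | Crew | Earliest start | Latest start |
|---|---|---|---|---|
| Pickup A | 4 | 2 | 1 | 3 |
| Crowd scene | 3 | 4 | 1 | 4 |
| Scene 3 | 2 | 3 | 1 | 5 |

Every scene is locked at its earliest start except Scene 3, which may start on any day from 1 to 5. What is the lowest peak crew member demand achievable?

6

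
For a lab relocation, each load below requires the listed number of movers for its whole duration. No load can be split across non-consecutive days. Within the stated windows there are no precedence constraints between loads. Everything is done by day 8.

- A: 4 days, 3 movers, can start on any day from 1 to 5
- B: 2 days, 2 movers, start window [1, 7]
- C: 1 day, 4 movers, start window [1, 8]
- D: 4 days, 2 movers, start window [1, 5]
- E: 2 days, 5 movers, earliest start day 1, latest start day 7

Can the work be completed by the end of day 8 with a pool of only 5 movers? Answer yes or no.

The minimum achievable peak is 6; 5 < 6, so no feasible schedule stays within the cap.

no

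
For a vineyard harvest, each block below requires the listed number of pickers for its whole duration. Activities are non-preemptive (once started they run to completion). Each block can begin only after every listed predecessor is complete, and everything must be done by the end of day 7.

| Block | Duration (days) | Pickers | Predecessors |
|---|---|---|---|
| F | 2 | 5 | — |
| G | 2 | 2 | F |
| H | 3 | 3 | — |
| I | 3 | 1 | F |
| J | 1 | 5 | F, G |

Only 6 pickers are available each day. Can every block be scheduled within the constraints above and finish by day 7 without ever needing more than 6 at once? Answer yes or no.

yes

Schedule F@1, G@3, H@3, I@3, J@6: d1:5  d2:5  d3:6  d4:6  d5:4  d6:5  d7:0 — peak 6 ≤ 6.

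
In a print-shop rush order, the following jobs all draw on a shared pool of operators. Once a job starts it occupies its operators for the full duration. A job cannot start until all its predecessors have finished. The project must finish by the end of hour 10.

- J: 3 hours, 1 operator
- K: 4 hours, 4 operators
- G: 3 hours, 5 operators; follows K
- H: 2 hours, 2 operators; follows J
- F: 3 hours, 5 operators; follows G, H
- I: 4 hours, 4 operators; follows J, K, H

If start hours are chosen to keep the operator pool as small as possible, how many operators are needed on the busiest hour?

9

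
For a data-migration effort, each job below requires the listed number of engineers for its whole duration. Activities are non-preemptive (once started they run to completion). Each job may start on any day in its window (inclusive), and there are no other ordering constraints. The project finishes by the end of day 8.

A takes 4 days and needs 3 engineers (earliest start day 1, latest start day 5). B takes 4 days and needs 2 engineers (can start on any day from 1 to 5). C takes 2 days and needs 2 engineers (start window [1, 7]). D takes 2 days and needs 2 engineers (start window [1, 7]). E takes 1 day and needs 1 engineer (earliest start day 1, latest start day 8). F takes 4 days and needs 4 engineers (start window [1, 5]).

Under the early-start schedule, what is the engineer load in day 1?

14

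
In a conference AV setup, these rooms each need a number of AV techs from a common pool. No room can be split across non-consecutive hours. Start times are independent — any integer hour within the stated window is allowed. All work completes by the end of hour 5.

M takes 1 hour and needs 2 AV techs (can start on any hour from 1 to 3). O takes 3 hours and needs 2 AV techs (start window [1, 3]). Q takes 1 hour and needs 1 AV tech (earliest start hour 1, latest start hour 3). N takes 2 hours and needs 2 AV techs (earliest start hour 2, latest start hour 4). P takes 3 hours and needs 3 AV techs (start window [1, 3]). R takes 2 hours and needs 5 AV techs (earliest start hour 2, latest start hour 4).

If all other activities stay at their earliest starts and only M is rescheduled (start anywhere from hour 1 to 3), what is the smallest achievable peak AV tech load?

12

M@1: h1:8  h2:12  h3:12  h4:0  h5:0 → peak 12
M@2: h1:6  h2:14  h3:12  h4:0  h5:0 → peak 14
M@3: h1:6  h2:12  h3:14  h4:0  h5:0 → peak 14
Best is M@1, peak 12.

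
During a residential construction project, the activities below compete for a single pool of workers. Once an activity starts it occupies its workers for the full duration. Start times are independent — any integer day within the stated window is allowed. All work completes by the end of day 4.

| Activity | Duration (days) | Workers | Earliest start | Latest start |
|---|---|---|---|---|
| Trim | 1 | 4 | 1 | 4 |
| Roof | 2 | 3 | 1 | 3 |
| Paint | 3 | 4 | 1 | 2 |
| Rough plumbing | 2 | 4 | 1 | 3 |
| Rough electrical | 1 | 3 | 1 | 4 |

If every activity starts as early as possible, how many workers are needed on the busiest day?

Early-start schedule: Trim@1, Roof@1, Paint@1, Rough plumbing@1, Rough electrical@1.
Load per day: day 1: 18, day 2: 11, day 3: 4, day 4: 0.
Peak is 18.

18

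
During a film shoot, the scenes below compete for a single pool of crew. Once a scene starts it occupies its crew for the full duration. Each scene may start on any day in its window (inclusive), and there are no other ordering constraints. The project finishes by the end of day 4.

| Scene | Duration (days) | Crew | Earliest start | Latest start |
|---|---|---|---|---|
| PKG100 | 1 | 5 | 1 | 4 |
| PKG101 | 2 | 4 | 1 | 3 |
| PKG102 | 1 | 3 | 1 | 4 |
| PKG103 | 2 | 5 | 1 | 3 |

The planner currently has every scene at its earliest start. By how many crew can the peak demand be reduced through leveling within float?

8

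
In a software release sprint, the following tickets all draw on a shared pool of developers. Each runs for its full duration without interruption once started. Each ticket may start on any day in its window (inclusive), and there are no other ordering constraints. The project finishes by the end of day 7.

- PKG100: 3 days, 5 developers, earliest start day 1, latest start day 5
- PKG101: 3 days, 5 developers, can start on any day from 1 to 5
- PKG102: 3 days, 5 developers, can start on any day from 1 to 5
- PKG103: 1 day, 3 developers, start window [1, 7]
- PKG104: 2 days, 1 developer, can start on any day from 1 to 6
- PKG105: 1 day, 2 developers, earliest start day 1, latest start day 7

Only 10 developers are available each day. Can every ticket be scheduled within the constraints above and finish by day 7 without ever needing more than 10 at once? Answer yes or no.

Schedule PKG100@1, PKG101@1, PKG102@4, PKG103@4, PKG104@4, PKG105@5: d1:10  d2:10  d3:10  d4:9  d5:8  d6:5  d7:0 — peak 10 ≤ 10.

yes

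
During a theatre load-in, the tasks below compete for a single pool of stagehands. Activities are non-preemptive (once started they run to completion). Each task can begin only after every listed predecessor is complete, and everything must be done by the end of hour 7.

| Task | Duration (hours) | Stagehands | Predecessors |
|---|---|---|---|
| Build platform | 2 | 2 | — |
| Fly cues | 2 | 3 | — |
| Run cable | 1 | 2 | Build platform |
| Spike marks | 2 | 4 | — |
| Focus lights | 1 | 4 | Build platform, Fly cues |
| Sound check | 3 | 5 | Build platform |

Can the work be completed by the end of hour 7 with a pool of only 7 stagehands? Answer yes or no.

The minimum achievable peak is 8; 7 < 8, so no feasible schedule stays within the cap.

no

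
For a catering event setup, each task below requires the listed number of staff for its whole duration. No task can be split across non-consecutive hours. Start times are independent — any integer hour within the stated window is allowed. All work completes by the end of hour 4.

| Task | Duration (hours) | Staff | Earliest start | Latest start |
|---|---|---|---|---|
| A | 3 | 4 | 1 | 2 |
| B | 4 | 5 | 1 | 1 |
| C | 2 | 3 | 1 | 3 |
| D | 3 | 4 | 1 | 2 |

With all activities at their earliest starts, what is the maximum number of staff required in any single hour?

16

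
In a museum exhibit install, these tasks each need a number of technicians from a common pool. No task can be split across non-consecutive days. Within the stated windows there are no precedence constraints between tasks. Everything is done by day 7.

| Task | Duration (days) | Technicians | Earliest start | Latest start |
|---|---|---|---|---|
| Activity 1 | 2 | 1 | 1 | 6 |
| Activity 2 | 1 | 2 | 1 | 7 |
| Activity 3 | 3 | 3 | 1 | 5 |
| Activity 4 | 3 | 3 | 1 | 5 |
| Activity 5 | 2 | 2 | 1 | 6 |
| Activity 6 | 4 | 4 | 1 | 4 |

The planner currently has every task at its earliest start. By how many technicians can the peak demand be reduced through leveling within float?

8

Early-start peak: d1:15  d2:13  d3:10  d4:4  d5:0  d6:0  d7:0 ⇒ 15.
Leveled (Activity 1@1, Activity 2@1, Activity 3@1, Activity 4@2, Activity 5@5, Activity 6@4): d1:6  d2:7  d3:6  d4:7  d5:6  d6:6  d7:4 ⇒ 7.
Reduction 15 − 7 = 8.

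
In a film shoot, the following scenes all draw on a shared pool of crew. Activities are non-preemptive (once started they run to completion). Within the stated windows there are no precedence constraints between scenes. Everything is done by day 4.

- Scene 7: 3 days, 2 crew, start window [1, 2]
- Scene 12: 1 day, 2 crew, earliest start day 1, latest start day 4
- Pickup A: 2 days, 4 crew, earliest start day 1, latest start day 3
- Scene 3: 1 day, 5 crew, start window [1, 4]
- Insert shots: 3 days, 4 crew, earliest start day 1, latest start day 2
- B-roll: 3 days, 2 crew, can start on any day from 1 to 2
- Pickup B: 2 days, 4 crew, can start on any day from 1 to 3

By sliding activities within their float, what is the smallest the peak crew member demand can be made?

12

Early-start (Scene 7@1, Scene 12@1, Pickup A@1, Scene 3@1, Insert shots@1, B-roll@1, Pickup B@1) gives peak 23: d1:23  d2:16  d3:8  d4:0.
Shift Scene 3→4, B-roll→2, Pickup B→3.
Schedule Scene 7@1, Scene 12@1, Pickup A@1, Scene 3@4, Insert shots@1, B-roll@2, Pickup B@3: d1:12  d2:12  d3:12  d4:11 — peak 12.
Total crew member-days = 47 over 4 days ⇒ peak ≥ ⌈47/4⌉ = 12, so 12 is optimal.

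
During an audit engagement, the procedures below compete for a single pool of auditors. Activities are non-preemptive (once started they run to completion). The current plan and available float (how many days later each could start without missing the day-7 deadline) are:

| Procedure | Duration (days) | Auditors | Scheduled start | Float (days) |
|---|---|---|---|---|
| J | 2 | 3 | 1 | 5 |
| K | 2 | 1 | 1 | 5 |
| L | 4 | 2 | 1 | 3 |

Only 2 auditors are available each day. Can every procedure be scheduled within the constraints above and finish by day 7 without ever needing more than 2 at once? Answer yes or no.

no

Total auditor-days = 16; over 7 days the average is 16/7 > 2, so some day must exceed 2.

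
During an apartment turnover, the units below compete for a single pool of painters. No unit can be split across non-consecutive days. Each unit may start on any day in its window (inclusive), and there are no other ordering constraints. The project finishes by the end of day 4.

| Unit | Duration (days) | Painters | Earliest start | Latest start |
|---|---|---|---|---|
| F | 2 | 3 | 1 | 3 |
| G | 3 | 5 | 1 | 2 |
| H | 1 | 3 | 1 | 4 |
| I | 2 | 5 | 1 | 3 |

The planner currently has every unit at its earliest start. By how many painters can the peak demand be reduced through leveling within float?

Early-start peak: d1:16  d2:13  d3:5  d4:0 ⇒ 16.
Leveled (F@1, G@1, H@4, I@3): d1:8  d2:8  d3:10  d4:8 ⇒ 10.
Reduction 16 − 10 = 6.

6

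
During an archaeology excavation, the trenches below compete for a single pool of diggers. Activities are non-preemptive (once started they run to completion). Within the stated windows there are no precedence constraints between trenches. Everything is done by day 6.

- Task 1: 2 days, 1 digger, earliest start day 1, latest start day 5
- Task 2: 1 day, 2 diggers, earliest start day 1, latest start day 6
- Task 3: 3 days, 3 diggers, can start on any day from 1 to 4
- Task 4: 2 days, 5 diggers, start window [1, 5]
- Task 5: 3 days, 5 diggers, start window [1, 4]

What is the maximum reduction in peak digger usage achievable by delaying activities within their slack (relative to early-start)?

Early-start peak: d1:16  d2:14  d3:8  d4:0  d5:0  d6:0 ⇒ 16.
Leveled (Task 1@1, Task 2@1, Task 3@3, Task 4@1, Task 5@3): d1:8  d2:6  d3:8  d4:8  d5:8  d6:0 ⇒ 8.
Reduction 16 − 8 = 8.

8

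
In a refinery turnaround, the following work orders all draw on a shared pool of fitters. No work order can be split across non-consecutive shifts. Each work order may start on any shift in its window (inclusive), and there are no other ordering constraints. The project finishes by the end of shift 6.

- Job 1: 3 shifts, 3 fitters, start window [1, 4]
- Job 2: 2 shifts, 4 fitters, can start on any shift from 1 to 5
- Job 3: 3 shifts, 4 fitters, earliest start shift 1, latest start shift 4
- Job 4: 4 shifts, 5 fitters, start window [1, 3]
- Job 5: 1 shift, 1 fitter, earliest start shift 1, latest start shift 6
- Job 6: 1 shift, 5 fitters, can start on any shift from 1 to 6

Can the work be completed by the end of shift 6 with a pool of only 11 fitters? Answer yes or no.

The minimum achievable peak is 12; 11 < 12, so no feasible schedule stays within the cap.

no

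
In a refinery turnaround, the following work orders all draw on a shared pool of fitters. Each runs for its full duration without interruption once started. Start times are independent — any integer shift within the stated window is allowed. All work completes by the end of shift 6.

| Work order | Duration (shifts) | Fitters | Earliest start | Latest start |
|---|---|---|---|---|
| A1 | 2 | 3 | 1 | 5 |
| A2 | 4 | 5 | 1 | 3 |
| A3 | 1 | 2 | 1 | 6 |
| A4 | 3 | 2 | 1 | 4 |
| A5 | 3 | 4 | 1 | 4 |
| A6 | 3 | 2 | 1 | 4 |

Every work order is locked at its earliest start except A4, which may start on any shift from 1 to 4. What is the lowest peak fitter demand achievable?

A4@1: s1:18  s2:16  s3:13  s4:5  s5:0  s6:0 → peak 18
A4@2: s1:16  s2:16  s3:13  s4:7  s5:0  s6:0 → peak 16
A4@3: s1:16  s2:14  s3:13  s4:7  s5:2  s6:0 → peak 16
A4@4: s1:16  s2:14  s3:11  s4:7  s5:2  s6:2 → peak 16
Best is A4@2, peak 16.

16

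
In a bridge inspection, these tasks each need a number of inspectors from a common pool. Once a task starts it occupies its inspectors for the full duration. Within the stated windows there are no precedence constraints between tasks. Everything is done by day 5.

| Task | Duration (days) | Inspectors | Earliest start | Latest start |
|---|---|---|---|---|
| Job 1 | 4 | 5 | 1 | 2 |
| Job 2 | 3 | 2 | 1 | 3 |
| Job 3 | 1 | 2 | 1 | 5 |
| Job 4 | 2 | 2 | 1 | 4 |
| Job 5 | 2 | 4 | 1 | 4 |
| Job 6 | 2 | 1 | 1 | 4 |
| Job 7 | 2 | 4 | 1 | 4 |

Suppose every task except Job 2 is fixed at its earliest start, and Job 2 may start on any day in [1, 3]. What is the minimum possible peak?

Job 2@1: d1:20  d2:18  d3:7  d4:5  d5:0 → peak 20
Job 2@2: d1:18  d2:18  d3:7  d4:7  d5:0 → peak 18
Job 2@3: d1:18  d2:16  d3:7  d4:7  d5:2 → peak 18
Best is Job 2@2, peak 18.

18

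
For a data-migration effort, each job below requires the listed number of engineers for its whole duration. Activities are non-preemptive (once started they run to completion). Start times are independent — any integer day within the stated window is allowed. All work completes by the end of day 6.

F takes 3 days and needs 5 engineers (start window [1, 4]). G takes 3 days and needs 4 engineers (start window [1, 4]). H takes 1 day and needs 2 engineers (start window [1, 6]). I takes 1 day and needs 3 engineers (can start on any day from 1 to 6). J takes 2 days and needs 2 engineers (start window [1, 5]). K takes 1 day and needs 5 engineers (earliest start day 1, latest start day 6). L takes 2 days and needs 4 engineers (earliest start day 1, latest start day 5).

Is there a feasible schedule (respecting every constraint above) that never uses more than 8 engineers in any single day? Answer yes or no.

Total engineer-days = 49; over 6 days the average is 49/6 > 8, so some day must exceed 8.

no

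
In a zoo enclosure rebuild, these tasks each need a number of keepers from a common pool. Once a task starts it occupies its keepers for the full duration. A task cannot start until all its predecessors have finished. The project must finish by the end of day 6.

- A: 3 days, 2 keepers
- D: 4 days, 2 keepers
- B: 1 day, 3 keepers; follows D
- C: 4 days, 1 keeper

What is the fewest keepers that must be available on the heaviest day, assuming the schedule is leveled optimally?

5

Schedule A@1, D@1, B@5, C@1: d1:5  d2:5  d3:5  d4:3  d5:3  d6:0 — peak 5.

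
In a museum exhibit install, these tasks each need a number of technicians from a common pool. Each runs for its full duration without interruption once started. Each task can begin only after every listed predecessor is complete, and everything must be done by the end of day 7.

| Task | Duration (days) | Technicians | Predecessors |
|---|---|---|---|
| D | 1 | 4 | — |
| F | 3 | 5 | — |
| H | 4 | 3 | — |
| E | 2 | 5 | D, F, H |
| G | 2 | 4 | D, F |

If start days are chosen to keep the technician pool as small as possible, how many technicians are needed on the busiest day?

9

Early-start (D@1, F@1, H@1, E@5, G@4) gives peak 12: d1:12  d2:8  d3:8  d4:7  d5:9  d6:5  d7:0.
Shift H→2, E→6.
Schedule D@1, F@1, H@2, E@6, G@4: d1:9  d2:8  d3:8  d4:7  d5:7  d6:5  d7:5 — peak 9.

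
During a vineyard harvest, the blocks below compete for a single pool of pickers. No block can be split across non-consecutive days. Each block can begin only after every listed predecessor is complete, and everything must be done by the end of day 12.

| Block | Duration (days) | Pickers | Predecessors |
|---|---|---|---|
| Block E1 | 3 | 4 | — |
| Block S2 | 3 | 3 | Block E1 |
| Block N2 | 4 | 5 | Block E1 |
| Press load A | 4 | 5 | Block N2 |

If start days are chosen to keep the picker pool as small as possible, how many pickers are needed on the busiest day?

8

Schedule Block E1@1, Block S2@4, Block N2@4, Press load A@8: d1:4  d2:4  d3:4  d4:8  d5:8  d6:8  d7:5  d8:5  d9:5  d10:5  d11:5  d12:0 — peak 8.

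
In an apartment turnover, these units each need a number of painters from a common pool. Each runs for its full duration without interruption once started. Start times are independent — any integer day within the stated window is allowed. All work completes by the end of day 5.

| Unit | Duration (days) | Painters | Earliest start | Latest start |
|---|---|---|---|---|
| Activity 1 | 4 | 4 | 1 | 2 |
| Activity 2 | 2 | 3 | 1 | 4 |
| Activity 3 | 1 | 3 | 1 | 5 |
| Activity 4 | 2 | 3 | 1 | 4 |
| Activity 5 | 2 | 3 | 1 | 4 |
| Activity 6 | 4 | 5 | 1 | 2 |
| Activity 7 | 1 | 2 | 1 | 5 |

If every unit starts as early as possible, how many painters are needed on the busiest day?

Early-start schedule: Activity 1@1, Activity 2@1, Activity 3@1, Activity 4@1, Activity 5@1, Activity 6@1, Activity 7@1.
Load per day: day 1: 23, day 2: 18, day 3: 9, day 4: 9, day 5: 0.
Peak is 23.

23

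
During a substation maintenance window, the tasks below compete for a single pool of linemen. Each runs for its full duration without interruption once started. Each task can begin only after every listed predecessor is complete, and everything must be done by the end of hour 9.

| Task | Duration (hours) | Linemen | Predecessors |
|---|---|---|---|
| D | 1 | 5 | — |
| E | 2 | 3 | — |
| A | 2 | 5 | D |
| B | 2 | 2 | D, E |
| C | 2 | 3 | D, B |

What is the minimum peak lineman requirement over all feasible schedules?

Early-start (D@1, E@1, A@2, B@3, C@5) gives peak 8: h1:8  h2:8  h3:7  h4:2  h5:3  h6:3  h7:0  h8:0  h9:0.
Shift E→2, A→4, B→6, C→8.
Schedule D@1, E@2, A@4, B@6, C@8: h1:5  h2:3  h3:3  h4:5  h5:5  h6:2  h7:2  h8:3  h9:3 — peak 5.

5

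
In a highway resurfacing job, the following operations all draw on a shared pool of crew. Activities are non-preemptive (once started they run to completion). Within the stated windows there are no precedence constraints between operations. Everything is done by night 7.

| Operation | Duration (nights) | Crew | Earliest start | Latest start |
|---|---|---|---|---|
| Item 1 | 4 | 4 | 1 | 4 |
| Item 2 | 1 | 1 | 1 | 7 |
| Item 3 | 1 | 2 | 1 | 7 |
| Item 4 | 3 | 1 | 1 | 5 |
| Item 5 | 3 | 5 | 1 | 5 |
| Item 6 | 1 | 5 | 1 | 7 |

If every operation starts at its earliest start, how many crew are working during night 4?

At early start, night 4 has: Item 1.
Demand: 4 = 4.

4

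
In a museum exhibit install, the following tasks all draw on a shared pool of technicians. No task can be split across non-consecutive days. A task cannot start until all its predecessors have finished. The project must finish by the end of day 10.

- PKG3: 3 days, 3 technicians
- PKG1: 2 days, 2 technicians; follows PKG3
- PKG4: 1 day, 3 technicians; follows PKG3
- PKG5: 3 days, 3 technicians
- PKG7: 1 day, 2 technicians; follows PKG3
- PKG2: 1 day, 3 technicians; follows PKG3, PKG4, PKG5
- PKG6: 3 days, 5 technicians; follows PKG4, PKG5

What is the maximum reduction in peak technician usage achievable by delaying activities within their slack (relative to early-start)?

Early-start peak: d1:6  d2:6  d3:6  d4:7  d5:10  d6:5  d7:5  d8:0  d9:0  d10:0 ⇒ 10.
Leveled (PKG3@1, PKG1@4, PKG4@4, PKG5@1, PKG7@5, PKG2@6, PKG6@7): d1:6  d2:6  d3:6  d4:5  d5:4  d6:3  d7:5  d8:5  d9:5  d10:0 ⇒ 6.
Reduction 10 − 6 = 4.

4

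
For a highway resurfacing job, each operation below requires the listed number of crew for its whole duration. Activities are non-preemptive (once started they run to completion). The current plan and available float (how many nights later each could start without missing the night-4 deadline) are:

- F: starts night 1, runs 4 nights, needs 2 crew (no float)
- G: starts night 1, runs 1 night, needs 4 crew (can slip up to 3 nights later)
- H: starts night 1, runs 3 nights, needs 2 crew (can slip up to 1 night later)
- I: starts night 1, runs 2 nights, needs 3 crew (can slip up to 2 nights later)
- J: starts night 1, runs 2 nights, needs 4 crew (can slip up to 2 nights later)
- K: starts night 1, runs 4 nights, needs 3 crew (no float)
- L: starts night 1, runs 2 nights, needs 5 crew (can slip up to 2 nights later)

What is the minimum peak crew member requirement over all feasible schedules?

14

Early-start (F@1, G@1, H@1, I@1, J@1, K@1, L@1) gives peak 23: n1:23  n2:19  n3:7  n4:5.
Shift H→2, I→3, J→3.
Schedule F@1, G@1, H@2, I@3, J@3, K@1, L@1: n1:14  n2:12  n3:14  n4:14 — peak 14.
Total crew member-nights = 54 over 4 nights ⇒ peak ≥ ⌈54/4⌉ = 14, so 14 is optimal.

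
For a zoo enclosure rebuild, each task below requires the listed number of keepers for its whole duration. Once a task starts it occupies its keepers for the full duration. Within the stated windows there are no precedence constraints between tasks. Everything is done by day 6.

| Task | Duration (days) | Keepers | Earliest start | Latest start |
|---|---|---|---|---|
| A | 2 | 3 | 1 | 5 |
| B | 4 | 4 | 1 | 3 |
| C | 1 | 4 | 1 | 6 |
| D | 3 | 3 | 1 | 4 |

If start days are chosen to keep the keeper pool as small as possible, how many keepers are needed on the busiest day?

Early-start (A@1, B@1, C@1, D@1) gives peak 14: d1:14  d2:10  d3:7  d4:4  d5:0  d6:0.
Shift C→5, D→3.
Schedule A@1, B@1, C@5, D@3: d1:7  d2:7  d3:7  d4:7  d5:7  d6:0 — peak 7.

7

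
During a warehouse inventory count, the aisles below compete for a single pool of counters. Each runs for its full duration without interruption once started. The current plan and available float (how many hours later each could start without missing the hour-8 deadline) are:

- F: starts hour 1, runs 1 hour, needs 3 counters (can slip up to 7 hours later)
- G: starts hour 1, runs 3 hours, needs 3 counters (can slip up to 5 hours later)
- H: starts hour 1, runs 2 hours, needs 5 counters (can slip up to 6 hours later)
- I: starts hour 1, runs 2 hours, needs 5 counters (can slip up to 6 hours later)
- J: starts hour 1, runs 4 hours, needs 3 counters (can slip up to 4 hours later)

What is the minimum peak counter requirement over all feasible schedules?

6

Early-start (F@1, G@1, H@1, I@1, J@1) gives peak 19: h1:19  h2:16  h3:6  h4:3  h5:0  h6:0  h7:0  h8:0.
Shift G→2, H→5, I→7.
Schedule F@1, G@2, H@5, I@7, J@1: h1:6  h2:6  h3:6  h4:6  h5:5  h6:5  h7:5  h8:5 — peak 6.
Total counter-hours = 44 over 8 hours ⇒ peak ≥ ⌈44/8⌉ = 6, so 6 is optimal.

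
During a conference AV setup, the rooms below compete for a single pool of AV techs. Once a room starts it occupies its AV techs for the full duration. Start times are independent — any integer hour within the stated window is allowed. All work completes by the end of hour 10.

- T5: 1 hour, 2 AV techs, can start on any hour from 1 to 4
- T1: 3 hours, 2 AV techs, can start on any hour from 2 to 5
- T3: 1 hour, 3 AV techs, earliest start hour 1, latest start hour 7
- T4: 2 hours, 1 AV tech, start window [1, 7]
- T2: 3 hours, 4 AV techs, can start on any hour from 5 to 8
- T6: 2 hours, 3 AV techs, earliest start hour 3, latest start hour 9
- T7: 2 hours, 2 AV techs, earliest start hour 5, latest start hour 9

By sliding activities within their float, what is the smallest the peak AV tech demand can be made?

Early-start (T5@1, T1@2, T3@1, T4@1, T2@5, T6@3, T7@5) gives peak 6: h1:6  h2:3  h3:5  h4:5  h5:6  h6:6  h7:4  h8:0  h9:0  h10:0.
Shift T1→5, T3→2, T2→8.
Schedule T5@1, T1@5, T3@2, T4@1, T2@8, T6@3, T7@5: h1:3  h2:4  h3:3  h4:3  h5:4  h6:4  h7:2  h8:4  h9:4  h10:4 — peak 4.
Total AV tech-hours = 35 over 10 hours ⇒ peak ≥ ⌈35/10⌉ = 4, so 4 is optimal.

4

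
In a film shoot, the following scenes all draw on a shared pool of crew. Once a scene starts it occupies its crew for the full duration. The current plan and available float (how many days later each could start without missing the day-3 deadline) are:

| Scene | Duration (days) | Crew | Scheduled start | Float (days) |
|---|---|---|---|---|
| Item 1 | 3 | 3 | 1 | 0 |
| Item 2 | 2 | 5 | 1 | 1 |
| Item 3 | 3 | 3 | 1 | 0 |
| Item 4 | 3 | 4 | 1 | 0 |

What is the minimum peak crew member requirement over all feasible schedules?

Schedule Item 1@1, Item 2@1, Item 3@1, Item 4@1: d1:15  d2:15  d3:10 — peak 15.
No arrangement of the 2 feasible schedules does better.

15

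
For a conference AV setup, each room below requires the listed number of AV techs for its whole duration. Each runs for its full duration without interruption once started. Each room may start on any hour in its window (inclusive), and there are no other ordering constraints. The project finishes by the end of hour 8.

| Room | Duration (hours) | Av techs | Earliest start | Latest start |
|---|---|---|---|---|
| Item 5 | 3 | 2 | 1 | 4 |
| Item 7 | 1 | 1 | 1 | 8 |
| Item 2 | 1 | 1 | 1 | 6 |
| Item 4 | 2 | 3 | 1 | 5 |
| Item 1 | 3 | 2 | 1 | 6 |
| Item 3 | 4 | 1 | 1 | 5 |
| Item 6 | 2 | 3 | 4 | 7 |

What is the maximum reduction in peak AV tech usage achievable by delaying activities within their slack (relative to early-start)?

Early-start peak: h1:10  h2:8  h3:5  h4:4  h5:3  h6:0  h7:0  h8:0 ⇒ 10.
Leveled (Item 5@1, Item 7@1, Item 2@1, Item 4@5, Item 1@2, Item 3@4, Item 6@7): h1:4  h2:4  h3:4  h4:3  h5:4  h6:4  h7:4  h8:3 ⇒ 4.
Reduction 10 − 4 = 6.

6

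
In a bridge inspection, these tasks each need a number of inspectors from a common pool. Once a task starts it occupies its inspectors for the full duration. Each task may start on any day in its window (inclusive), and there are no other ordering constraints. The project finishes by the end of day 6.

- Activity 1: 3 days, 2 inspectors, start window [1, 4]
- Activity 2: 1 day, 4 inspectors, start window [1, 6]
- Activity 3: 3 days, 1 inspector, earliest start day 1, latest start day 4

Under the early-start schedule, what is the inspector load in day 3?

3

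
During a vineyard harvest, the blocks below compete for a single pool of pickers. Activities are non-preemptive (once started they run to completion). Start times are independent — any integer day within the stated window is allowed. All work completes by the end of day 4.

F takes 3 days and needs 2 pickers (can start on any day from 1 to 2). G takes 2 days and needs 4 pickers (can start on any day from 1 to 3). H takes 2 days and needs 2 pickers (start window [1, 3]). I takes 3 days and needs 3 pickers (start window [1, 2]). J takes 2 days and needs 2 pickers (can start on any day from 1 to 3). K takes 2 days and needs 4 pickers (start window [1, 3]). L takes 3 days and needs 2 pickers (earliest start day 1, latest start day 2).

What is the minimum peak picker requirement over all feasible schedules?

13

Early-start (F@1, G@1, H@1, I@1, J@1, K@1, L@1) gives peak 19: d1:19  d2:19  d3:7  d4:0.
Shift J→3, K→3.
Schedule F@1, G@1, H@1, I@1, J@3, K@3, L@1: d1:13  d2:13  d3:13  d4:6 — peak 13.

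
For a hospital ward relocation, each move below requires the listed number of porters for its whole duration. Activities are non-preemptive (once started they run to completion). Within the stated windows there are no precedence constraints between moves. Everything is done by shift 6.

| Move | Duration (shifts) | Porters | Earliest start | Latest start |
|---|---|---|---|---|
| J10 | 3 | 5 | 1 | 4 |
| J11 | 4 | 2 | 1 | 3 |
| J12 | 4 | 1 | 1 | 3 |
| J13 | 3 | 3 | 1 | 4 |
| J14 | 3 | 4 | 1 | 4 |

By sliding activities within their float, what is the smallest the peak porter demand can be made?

10

Early-start (J10@1, J11@1, J12@1, J13@1, J14@1) gives peak 15: s1:15  s2:15  s3:15  s4:3  s5:0  s6:0.
Shift J13→4, J14→4.
Schedule J10@1, J11@1, J12@1, J13@4, J14@4: s1:8  s2:8  s3:8  s4:10  s5:7  s6:7 — peak 10.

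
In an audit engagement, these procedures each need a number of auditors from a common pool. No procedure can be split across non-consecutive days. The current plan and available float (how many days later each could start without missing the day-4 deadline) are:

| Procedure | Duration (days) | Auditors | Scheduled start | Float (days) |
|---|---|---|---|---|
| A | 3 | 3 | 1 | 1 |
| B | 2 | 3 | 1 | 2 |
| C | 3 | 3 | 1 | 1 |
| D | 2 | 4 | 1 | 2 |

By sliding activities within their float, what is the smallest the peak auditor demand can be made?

Early-start (A@1, B@1, C@1, D@1) gives peak 13: d1:13  d2:13  d3:6  d4:0.
Shift D→3.
Schedule A@1, B@1, C@1, D@3: d1:9  d2:9  d3:10  d4:4 — peak 10.

10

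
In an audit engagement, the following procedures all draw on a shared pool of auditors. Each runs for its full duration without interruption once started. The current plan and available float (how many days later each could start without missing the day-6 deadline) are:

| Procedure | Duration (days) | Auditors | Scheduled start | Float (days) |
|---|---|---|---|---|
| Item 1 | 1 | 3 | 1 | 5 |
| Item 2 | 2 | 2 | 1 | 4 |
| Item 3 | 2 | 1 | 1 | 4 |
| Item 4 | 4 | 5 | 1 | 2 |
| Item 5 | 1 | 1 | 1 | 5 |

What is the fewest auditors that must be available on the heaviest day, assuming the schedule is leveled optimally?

Early-start (Item 1@1, Item 2@1, Item 3@1, Item 4@1, Item 5@1) gives peak 12: d1:12  d2:8  d3:5  d4:5  d5:0  d6:0.
Shift Item 4→3, Item 5→2.
Schedule Item 1@1, Item 2@1, Item 3@1, Item 4@3, Item 5@2: d1:6  d2:4  d3:5  d4:5  d5:5  d6:5 — peak 6.

6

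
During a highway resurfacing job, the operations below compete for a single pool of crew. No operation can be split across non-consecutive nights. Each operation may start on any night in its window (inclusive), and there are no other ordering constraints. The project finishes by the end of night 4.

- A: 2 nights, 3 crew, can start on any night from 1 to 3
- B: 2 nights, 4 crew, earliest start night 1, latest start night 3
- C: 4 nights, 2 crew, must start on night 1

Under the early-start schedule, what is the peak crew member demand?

9

Early-start schedule: A@1, B@1, C@1.
Load per night: night 1: 9, night 2: 9, night 3: 2, night 4: 2.
Peak is 9.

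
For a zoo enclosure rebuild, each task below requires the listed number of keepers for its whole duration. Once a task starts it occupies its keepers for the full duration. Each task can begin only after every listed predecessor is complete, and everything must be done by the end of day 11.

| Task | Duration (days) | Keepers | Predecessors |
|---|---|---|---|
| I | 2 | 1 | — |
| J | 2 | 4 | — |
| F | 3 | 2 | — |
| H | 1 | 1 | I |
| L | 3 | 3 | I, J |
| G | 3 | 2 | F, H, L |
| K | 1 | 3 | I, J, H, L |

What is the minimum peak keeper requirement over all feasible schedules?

Early-start (I@1, J@1, F@1, H@3, L@3, G@6, K@6) gives peak 7: d1:7  d2:7  d3:6  d4:3  d5:3  d6:5  d7:2  d8:2  d9:0  d10:0  d11:0.
Shift F→3, L→4, G→7, K→7.
Schedule I@1, J@1, F@3, H@3, L@4, G@7, K@7: d1:5  d2:5  d3:3  d4:5  d5:5  d6:3  d7:5  d8:2  d9:2  d10:0  d11:0 — peak 5.

5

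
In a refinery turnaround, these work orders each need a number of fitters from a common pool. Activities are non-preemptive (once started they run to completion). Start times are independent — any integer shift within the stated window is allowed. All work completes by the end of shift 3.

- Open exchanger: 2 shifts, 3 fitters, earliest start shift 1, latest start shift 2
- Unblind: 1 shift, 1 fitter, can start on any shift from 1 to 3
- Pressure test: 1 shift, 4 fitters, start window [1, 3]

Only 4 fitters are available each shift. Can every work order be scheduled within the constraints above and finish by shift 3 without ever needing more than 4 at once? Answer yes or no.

yes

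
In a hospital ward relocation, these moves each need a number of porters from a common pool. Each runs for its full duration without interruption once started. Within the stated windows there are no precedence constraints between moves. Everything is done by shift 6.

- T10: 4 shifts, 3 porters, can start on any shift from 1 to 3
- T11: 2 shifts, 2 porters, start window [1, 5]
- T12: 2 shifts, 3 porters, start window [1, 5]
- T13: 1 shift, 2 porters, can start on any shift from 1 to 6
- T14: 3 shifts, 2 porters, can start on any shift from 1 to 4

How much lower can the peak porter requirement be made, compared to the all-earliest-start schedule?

7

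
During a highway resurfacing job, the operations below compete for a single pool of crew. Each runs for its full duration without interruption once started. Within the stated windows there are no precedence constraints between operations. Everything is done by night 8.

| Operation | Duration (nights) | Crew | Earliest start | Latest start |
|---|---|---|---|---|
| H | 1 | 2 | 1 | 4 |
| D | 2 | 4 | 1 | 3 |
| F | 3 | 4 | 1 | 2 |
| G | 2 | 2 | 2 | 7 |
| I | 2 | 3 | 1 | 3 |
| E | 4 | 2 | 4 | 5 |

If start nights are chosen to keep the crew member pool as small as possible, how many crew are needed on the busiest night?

Early-start (H@1, D@1, F@1, G@2, I@1, E@4) gives peak 13: n1:13  n2:13  n3:6  n4:2  n5:2  n6:2  n7:2  n8:0.
Shift F→2, G→5, I→3, E→5.
Schedule H@1, D@1, F@2, G@5, I@3, E@5: n1:6  n2:8  n3:7  n4:7  n5:4  n6:4  n7:2  n8:2 — peak 8.

8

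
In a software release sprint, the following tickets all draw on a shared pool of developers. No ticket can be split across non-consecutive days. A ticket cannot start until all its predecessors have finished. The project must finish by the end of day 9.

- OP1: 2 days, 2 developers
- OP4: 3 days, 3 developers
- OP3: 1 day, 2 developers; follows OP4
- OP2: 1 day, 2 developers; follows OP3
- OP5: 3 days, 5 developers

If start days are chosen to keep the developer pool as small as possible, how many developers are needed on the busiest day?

Early-start (OP1@1, OP4@1, OP3@4, OP2@5, OP5@1) gives peak 10: d1:10  d2:10  d3:8  d4:2  d5:2  d6:0  d7:0  d8:0  d9:0.
Shift OP5→6.
Schedule OP1@1, OP4@1, OP3@4, OP2@5, OP5@6: d1:5  d2:5  d3:3  d4:2  d5:2  d6:5  d7:5  d8:5  d9:0 — peak 5.

5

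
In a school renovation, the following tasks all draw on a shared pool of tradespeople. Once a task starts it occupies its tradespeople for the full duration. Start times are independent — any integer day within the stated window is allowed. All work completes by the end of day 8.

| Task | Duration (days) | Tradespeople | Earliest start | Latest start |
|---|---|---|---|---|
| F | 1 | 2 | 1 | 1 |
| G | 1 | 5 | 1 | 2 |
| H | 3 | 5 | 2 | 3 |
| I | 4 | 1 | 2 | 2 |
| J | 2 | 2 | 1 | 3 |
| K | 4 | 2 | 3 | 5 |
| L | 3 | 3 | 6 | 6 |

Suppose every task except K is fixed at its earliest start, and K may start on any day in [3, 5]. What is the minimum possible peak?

9

K@3: d1:9  d2:8  d3:8  d4:8  d5:3  d6:5  d7:3  d8:3 → peak 9
K@4: d1:9  d2:8  d3:6  d4:8  d5:3  d6:5  d7:5  d8:3 → peak 9
K@5: d1:9  d2:8  d3:6  d4:6  d5:3  d6:5  d7:5  d8:5 → peak 9
Best is K@3, peak 9.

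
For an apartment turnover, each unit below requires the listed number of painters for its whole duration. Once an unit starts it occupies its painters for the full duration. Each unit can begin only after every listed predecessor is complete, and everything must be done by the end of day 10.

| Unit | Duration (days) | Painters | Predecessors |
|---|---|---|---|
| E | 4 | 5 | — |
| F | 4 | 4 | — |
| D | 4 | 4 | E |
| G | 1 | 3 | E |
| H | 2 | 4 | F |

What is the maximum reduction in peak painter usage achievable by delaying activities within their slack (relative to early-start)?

Early-start peak: d1:9  d2:9  d3:9  d4:9  d5:11  d6:8  d7:4  d8:4  d9:0  d10:0 ⇒ 11.
Leveled (E@1, F@5, D@5, G@9, H@9): d1:5  d2:5  d3:5  d4:5  d5:8  d6:8  d7:8  d8:8  d9:7  d10:4 ⇒ 8.
Reduction 11 − 8 = 3.

3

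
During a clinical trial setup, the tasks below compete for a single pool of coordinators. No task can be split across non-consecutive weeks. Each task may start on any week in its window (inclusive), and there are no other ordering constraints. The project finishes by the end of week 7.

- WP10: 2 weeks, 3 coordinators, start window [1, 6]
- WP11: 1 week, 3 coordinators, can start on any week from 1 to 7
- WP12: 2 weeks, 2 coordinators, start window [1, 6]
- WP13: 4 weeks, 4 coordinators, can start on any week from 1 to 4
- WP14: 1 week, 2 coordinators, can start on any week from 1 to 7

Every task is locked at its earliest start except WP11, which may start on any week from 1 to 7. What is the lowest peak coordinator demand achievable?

11

WP11@1: w1:14  w2:9  w3:4  w4:4  w5:0  w6:0  w7:0 → peak 14
WP11@2: w1:11  w2:12  w3:4  w4:4  w5:0  w6:0  w7:0 → peak 12
WP11@3: w1:11  w2:9  w3:7  w4:4  w5:0  w6:0  w7:0 → peak 11
WP11@4: w1:11  w2:9  w3:4  w4:7  w5:0  w6:0  w7:0 → peak 11
WP11@5: w1:11  w2:9  w3:4  w4:4  w5:3  w6:0  w7:0 → peak 11
WP11@6: w1:11  w2:9  w3:4  w4:4  w5:0  w6:3  w7:0 → peak 11
WP11@7: w1:11  w2:9  w3:4  w4:4  w5:0  w6:0  w7:3 → peak 11
Best is WP11@3, peak 11.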